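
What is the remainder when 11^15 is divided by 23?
By repeated squaring (mod 23): 11^{1}≡11, 11^{2}≡6, 11^{4}≡13, 11^{8}≡8. Then 11^{15} = 11^{8+4+2+1} ≡ 8 × 13 × 6 × 11 ≡ 10 (mod 23)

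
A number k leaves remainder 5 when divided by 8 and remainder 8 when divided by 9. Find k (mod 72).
M = 8 × 9 = 72. M₁ = 9, y₁ ≡ 1 (mod 8). M₂ = 8, y₂ ≡ 8 (mod 9). k = 5×9×1 + 8×8×8 ≡ 53 (mod 72)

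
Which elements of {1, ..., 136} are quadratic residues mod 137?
Quadratic residues modulo 137: {1, 2, 4, 7, 8, 9, 11, 14, 15, 16, 17, 18, 19, 22, 25, 28, 30, 32, 34, 36, 37, 38, 39, 44, 49, 50, 56, 59, 60, 61, 63, 64, 65, 68, 69, 72, 73, 74, 76, 77, 78, 81, 87, 88, 93, 98, 99, 100, 101, 103, 105, 107, 109, 112, 115, 118, 119, 120, 121, 122, 123, 126, 128, 129, 130, 133, 135, 136}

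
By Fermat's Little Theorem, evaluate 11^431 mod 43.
By Fermat: 11^{42} ≡ 1 mod 43. 431 ≡ 11 mod 42. So 11^{431} ≡ 11^{11} ≡ 21 mod 43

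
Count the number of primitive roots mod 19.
Number of primitive roots mod 19 = φ(p-1) = φ(18) = 6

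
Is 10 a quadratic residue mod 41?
By Euler's criterion: 10^{20} ≡ 1 mod 41. Since this equals 1, 10 is a QR.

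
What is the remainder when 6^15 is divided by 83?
By repeated squaring (mod 83): 6^{1}≡6, 6^{2}≡36, 6^{4}≡51, 6^{8}≡28. Then 6^{15} = 6^{8+4+2+1} ≡ 28 × 51 × 36 × 6 ≡ 20 (mod 83)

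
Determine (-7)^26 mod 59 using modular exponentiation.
By repeated squaring mod 59: (-7)^{1}≡52, (-7)^{2}≡49, (-7)^{4}≡41, (-7)^{8}≡29, (-7)^{16}≡15. Then (-7)^{26} = (-7)^{16+8+2} ≡ 15 × 29 × 49 ≡ 16 mod 59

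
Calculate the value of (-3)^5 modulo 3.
By repeated squaring (mod 3): (-3)^{1}≡0, (-3)^{2}≡0, (-3)^{4}≡0. Then (-3)^{5} = (-3)^{4+1} ≡ 0 × 0 ≡ 0 (mod 3)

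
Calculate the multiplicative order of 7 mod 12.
Powers of 7 mod 12: 7^1≡7, 7^2≡1. So the order of 7 is 2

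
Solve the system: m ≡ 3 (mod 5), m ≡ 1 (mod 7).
M = 5 × 7 = 35. M₁ = 7, y₁ ≡ 3 (mod 5). M₂ = 5, y₂ ≡ 3 (mod 7). m = 3×7×3 + 1×5×3 ≡ 8 (mod 35)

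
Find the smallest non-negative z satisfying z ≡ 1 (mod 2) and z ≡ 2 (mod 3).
M = 2 × 3 = 6. M₁ = 3, y₁ ≡ 1 (mod 2). M₂ = 2, y₂ ≡ 2 (mod 3). z = 1×3×1 + 2×2×2 ≡ 5 (mod 6)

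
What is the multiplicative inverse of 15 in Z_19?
Since 19 is prime, by Fermat 15^(-1) ≡ 15^{17} ≡ 14 (mod 19). Verify: 15 × 14 = 210 ≡ 1 (mod 19)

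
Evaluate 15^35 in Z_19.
Using Fermat: 15^{18} ≡ 1 mod 19. 35 ≡ 17 mod 18. So 15^{35} ≡ 15^{17} ≡ 14 mod 19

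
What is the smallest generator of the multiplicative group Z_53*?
g = 2. Powers: [2, 4, 8, 16, 32, 11, 22, 44, 35, 17, ...] generates all 52 non-zero residues.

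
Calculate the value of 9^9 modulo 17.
By repeated squaring (mod 17): 9^{1}≡9, 9^{2}≡13, 9^{4}≡16, 9^{8}≡1. Then 9^{9} = 9^{8+1} ≡ 1 × 9 ≡ 9 (mod 17)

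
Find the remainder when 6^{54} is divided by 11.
By Fermat: 6^{10} ≡ 1 mod 11. 54 = 5×10 + 4. So 6^{54} ≡ 6^{4} ≡ 9 mod 11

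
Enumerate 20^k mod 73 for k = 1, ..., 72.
20^1, 20^2, ..., 20^{72} mod 73: [20, 35, 43, 57, 45, 24, 42, 37, 10, 54, 58, 65, 59, 12, 21, 55, 5, 27, 29, 69, 66, 6, 47, 64, 39, 50, 51, 71, 33, 3, 60, 32, 56, 25, 62, 72, 53, 38, 30, 16, 28, 49, 31, 36, 63, 19, 15, 8, 14, 61, 52, 18, 68, 46, 44, 4, 7, 67, 26, 9, 34, 23, 22, 2, 40, 70, 13, 41, 17, 48, 11, 1]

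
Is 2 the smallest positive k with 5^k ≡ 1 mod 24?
Powers of 5 mod 24: 5^1≡5, 5^2≡1. First k with 5^k≡1 is k=2. Yes, ord_24(5) = 2.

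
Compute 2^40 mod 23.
Using Fermat: 2^{22} ≡ 1 (mod 23). 40 ≡ 18 (mod 22). So 2^{40} ≡ 2^{18} ≡ 13 (mod 23)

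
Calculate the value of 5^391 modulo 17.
Using Fermat: 5^{16} ≡ 1 (mod 17). 391 ≡ 7 (mod 16). So 5^{391} ≡ 5^{7} ≡ 10 (mod 17)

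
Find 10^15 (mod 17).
By repeated squaring (mod 17): 10^{1}≡10, 10^{2}≡15, 10^{4}≡4, 10^{8}≡16. Then 10^{15} = 10^{8+4+2+1} ≡ 16 × 4 × 15 × 10 ≡ 12 (mod 17)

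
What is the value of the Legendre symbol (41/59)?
(41/59) = 41^{29} mod 59 = 1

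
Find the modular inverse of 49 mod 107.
Since 107 is prime, by Fermat 49^(-1) ≡ 49^{105} ≡ 83 (mod 107). Verify: 49 × 83 = 4067 ≡ 1 (mod 107)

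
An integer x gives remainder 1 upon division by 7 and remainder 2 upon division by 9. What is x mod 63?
M = 7 × 9 = 63. M₁ = 9, y₁ ≡ 4 mod 7. M₂ = 7, y₂ ≡ 4 mod 9. x = 1×9×4 + 2×7×4 ≡ 29 mod 63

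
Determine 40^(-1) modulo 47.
Since 47 is prime, by Fermat 40^(-1) ≡ 40^{45} ≡ 20 mod 47. Verify: 40 × 20 = 800 ≡ 1 mod 47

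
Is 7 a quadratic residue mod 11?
By Euler's criterion: 7^{5} ≡ 10 (mod 11). Since this equals -1 (≡ 10), 7 is not a QR.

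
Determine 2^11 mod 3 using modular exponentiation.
Using Fermat: 2^{2} ≡ 1 mod 3. 11 ≡ 1 mod 2. So 2^{11} ≡ 2^{1} ≡ 2 mod 3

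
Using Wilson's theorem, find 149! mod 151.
(150)! = (149)! × (150) ≡ -1 mod 151. So (149)! ≡ -1 × (150)^(-1) ≡ (-1)×(-1) = 1 mod 151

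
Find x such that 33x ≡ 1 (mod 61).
Since 61 is prime, by Fermat 33^(-1) ≡ 33^{59} ≡ 37 (mod 61). Verify: 33 × 37 = 1221 ≡ 1 (mod 61)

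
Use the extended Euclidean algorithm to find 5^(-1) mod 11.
Extended GCD: 5(-2) + 11(1) = 1. So 5^(-1) ≡ -2 ≡ 9 mod 11. Verify: 5 × 9 = 45 ≡ 1 mod 11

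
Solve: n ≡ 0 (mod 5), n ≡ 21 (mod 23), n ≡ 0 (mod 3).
M = 5 × 23 × 3 = 345. M₁ = 69, y₁ ≡ 4 (mod 5). M₂ = 15, y₂ ≡ 20 (mod 23). M₃ = 115, y₃ ≡ 1 (mod 3). n = 0×69×4 + 21×15×20 + 0×115×1 ≡ 90 (mod 345)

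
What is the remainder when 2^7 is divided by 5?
Using Fermat: 2^{4} ≡ 1 (mod 5). 7 ≡ 3 (mod 4). So 2^{7} ≡ 2^{3} ≡ 3 (mod 5)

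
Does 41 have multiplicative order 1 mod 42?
Powers of 41 mod 42: 41^1≡41, 41^2≡1. 41^1≡41≢1, so ord ≠ 1. No, the actual order is 2.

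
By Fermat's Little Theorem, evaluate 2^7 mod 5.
By Fermat: 2^{4} ≡ 1 mod 5. So 2^{7} = 2^{4} · 2^{3} ≡ 2^{3} ≡ 3 mod 5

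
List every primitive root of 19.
There are φ(18) = 6 primitive roots mod 19: {2, 3, 10, 13, 14, 15}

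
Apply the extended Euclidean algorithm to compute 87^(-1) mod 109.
Extended GCD: 87(-5) + 109(4) = 1. So 87^(-1) ≡ -5 ≡ 104 (mod 109). Verify: 87 × 104 = 9048 ≡ 1 (mod 109)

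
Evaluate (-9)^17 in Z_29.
By repeated squaring mod 29: (-9)^{1}≡20, (-9)^{2}≡23, (-9)^{4}≡7, (-9)^{8}≡20, (-9)^{16}≡23. Then (-9)^{17} = (-9)^{16+1} ≡ 23 × 20 ≡ 25 mod 29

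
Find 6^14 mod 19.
By repeated squaring mod 19: 6^{1}≡6, 6^{2}≡17, 6^{4}≡4, 6^{8}≡16. Then 6^{14} = 6^{8+4+2} ≡ 16 × 4 × 17 ≡ 5 mod 19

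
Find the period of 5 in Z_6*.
Powers of 5 mod 6: 5^1≡5, 5^2≡1. So the order of 5 is 2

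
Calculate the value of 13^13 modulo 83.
By repeated squaring (mod 83): 13^{1}≡13, 13^{2}≡3, 13^{4}≡9, 13^{8}≡81. Then 13^{13} = 13^{8+4+1} ≡ 81 × 9 × 13 ≡ 15 (mod 83)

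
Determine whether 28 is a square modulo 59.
By Euler's criterion: 28^{29} ≡ 1 (mod 59). Since this equals 1, 28 is a QR.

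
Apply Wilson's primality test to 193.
(192)! mod 193 = 192. Since 192 ≡ -1 (mod 193), 193 is prime.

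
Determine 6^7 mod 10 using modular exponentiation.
By repeated squaring mod 10: 6^{1}≡6, 6^{2}≡6, 6^{4}≡6. Then 6^{7} = 6^{4+2+1} ≡ 6 × 6 × 6 ≡ 6 mod 10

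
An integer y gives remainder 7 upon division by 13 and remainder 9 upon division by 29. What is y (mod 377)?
M = 13 × 29 = 377. M₁ = 29, y₁ ≡ 9 (mod 13). M₂ = 13, y₂ ≡ 9 (mod 29). y = 7×29×9 + 9×13×9 ≡ 241 (mod 377)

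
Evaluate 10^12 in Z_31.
By repeated squaring (mod 31): 10^{1}≡10, 10^{2}≡7, 10^{4}≡18, 10^{8}≡14. Then 10^{12} = 10^{8+4} ≡ 14 × 18 ≡ 4 (mod 31)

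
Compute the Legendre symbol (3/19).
(3/19) = 3^{9} mod 19 = -1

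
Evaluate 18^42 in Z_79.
By repeated squaring mod 79: 18^{1}≡18, 18^{2}≡8, 18^{4}≡64, 18^{8}≡67, 18^{16}≡65, 18^{32}≡38. Then 18^{42} = 18^{32+8+2} ≡ 38 × 67 × 8 ≡ 65 mod 79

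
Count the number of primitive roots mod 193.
Number of primitive roots mod 193 = φ(p-1) = φ(192) = 64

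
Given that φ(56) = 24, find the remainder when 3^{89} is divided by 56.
By Euler: 3^{24} ≡ 1 (mod 56) since gcd(3, 56) = 1. 89 = 3×24 + 17. So 3^{89} ≡ 3^{17} ≡ 19 (mod 56)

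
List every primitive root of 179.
There are φ(178) = 88 primitive roots mod 179: {2, 6, 7, 8, 10, 11, 18, 21, 23, 24, 26, 28, 30, 32, 33, 34, 35, 37, 38, 40, 41, 44, 50, 53, 54, 55, 58, 62, 63, 69, 71, 72, 73, 78, 79, 84, 86, 90, 91, 92, 94, 96, 97, 98, 99, 102, 103, 104, 105, 109, 111, 112, 113, 114, 115, 118, 119, 120, 122, 123, 127, 128, 130, 131, 132, 133, 134, 136, 137, 140, 143, 148, 150, 152, 154, 157, 159, 160, 162, 163, 164, 165, 166, 167, 170, 174, 175, 176}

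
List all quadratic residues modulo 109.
Quadratic residues modulo 109: {1, 3, 4, 5, 7, 9, 12, 15, 16, 20, 21, 22, 25, 26, 27, 28, 29, 31, 34, 35, 36, 38, 43, 45, 46, 48, 49, 60, 61, 63, 64, 66, 71, 73, 74, 75, 78, 80, 81, 82, 83, 84, 87, 88, 89, 93, 94, 97, 100, 102, 104, 105, 106, 108}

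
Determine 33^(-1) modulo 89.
Since 89 is prime, by Fermat 33^(-1) ≡ 33^{87} ≡ 27 (mod 89). Verify: 33 × 27 = 891 ≡ 1 (mod 89)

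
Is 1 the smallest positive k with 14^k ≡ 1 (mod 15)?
Powers of 14 mod 15: 14^1≡14, 14^2≡1. 14^1≡14≢1, so ord ≠ 1. No, the actual order is 2.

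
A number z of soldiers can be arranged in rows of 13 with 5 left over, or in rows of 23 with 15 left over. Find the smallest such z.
M = 13 × 23 = 299. M₁ = 23, y₁ ≡ 4 mod 13. M₂ = 13, y₂ ≡ 16 mod 23. z = 5×23×4 + 15×13×16 ≡ 291 mod 299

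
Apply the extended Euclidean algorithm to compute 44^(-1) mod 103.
Extended GCD: 44(-7) + 103(3) = 1. So 44^(-1) ≡ -7 ≡ 96 (mod 103). Verify: 44 × 96 = 4224 ≡ 1 (mod 103)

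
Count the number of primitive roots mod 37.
Number of primitive roots mod 37 = φ(p-1) = φ(36) = 12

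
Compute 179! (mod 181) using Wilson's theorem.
(180)! = (179)! × (180) ≡ -1 (mod 181). So (179)! ≡ -1 × (180)^(-1) ≡ (-1)×(-1) = 1 (mod 181)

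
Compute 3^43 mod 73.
By repeated squaring mod 73: 3^{1}≡3, 3^{2}≡9, 3^{4}≡8, 3^{8}≡64, 3^{16}≡8, 3^{32}≡64. Then 3^{43} = 3^{32+8+2+1} ≡ 64 × 64 × 9 × 3 ≡ 70 mod 73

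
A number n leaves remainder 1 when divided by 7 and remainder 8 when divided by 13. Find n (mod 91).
M = 7 × 13 = 91. M₁ = 13, y₁ ≡ 6 (mod 7). M₂ = 7, y₂ ≡ 2 (mod 13). n = 1×13×6 + 8×7×2 ≡ 8 (mod 91)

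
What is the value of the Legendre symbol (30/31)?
(30/31) = 30^{15} mod 31 = -1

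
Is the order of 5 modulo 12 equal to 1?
Powers of 5 mod 12: 5^1≡5, 5^2≡1. 5^1≡5≢1, so ord ≠ 1. No, the actual order is 2.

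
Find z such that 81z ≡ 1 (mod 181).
Since 181 is prime, by Fermat 81^(-1) ≡ 81^{179} ≡ 38 (mod 181). Verify: 81 × 38 = 3078 ≡ 1 (mod 181)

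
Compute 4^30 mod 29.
Using Fermat: 4^{28} ≡ 1 mod 29. 30 ≡ 2 mod 28. So 4^{30} ≡ 4^{2} ≡ 16 mod 29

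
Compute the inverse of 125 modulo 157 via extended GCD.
Extended GCD: 125(-54) + 157(43) = 1. So 125^(-1) ≡ -54 ≡ 103 mod 157. Verify: 125 × 103 = 12875 ≡ 1 mod 157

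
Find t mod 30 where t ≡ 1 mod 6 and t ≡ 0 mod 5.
M = 6 × 5 = 30. M₁ = 5, y₁ ≡ 5 mod 6. M₂ = 6, y₂ ≡ 1 mod 5. t = 1×5×5 + 0×6×1 ≡ 25 mod 30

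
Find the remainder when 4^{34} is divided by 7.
By Fermat: 4^{6} ≡ 1 mod 7. 34 = 5×6 + 4. So 4^{34} ≡ 4^{4} ≡ 4 mod 7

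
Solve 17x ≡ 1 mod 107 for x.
Since 107 is prime, by Fermat 17^(-1) ≡ 17^{105} ≡ 63 mod 107. Verify: 17 × 63 = 1071 ≡ 1 mod 107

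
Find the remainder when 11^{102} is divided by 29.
By Fermat: 11^{28} ≡ 1 mod 29. 102 = 3×28 + 18. So 11^{102} ≡ 11^{18} ≡ 4 mod 29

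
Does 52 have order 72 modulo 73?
52^{24} ≡ 1 mod 73 and 24 < 72, so ord_73(52) = 24 ≠ 72 and 52 is not a primitive root.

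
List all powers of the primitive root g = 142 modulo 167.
142^1, 142^2, ..., 142^{166} mod 167: [142, 124, 73, 12, 34, 152, 41, 144, 74, 154, 158, 58, 53, 11, 59, 28, 135, 132, 40, 2, 117, 81, 146, 24, 68, 137, 82, 121, 148, 141, 149, 116, 106, 22, 118, 56, 103, 97, 80, 4, 67, 162, 125, 48, 136, 107, 164, 75, 129, 115, 131, 65, 45, 44, 69, 112, 39, 27, 160, 8, 134, 157, 83, 96, 105, 47, 161, 150, 91, 63, 95, 130, 90, 88, 138, 57, 78, 54, 153, 16, 101, 147, 166, 25, 43, 94, 155, 133, 15, 126, 23, 93, 13, 9, 109, 114, 156, 108, 139, 32, 35, 127, 165, 50, 86, 21, 143, 99, 30, 85, 46, 19, 26, 18, 51, 61, 145, 49, 111, 64, 70, 87, 163, 100, 5, 42, 119, 31, 60, 3, 92, 38, 52, 36, 102, 122, 123, 98, 55, 128, 140, 7, 159, 33, 10, 84, 71, 62, 120, 6, 17, 76, 104, 72, 37, 77, 79, 29, 110, 89, 113, 14, 151, 66, 20, 1]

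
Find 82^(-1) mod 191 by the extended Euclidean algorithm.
Extended GCD: 82(7) + 191(-3) = 1. So 82^(-1) ≡ 7 mod 191. Verify: 82 × 7 = 574 ≡ 1 mod 191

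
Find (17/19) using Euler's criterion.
(17/19) = 17^{9} mod 19 = 1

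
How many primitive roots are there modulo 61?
Number of primitive roots mod 61 = φ(p-1) = φ(60) = 16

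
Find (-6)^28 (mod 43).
By repeated squaring (mod 43): (-6)^{1}≡37, (-6)^{2}≡36, (-6)^{4}≡6, (-6)^{8}≡36, (-6)^{16}≡6. Then (-6)^{28} = (-6)^{16+8+4} ≡ 6 × 36 × 6 ≡ 6 (mod 43)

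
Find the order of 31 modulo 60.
Powers of 31 mod 60: 31^1≡31, 31^2≡1. Order = 2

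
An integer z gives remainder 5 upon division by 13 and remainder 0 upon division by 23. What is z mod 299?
M = 13 × 23 = 299. M₁ = 23, y₁ ≡ 4 mod 13. M₂ = 13, y₂ ≡ 16 mod 23. z = 5×23×4 + 0×13×16 ≡ 161 mod 299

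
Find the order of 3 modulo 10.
Powers of 3 mod 10: 3^1≡3, 3^2≡9, 3^3≡7, 3^4≡1. ord_10(3) = 4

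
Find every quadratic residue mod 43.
Quadratic residues modulo 43: {1, 4, 6, 9, 10, 11, 13, 14, 15, 16, 17, 21, 23, 24, 25, 31, 35, 36, 38, 40, 41}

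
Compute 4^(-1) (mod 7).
Since 7 is prime, by Fermat 4^(-1) ≡ 4^{5} ≡ 2 (mod 7). Verify: 4 × 2 = 8 ≡ 1 (mod 7)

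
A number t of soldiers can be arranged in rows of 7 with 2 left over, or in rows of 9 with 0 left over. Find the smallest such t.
M = 7 × 9 = 63. M₁ = 9, y₁ ≡ 4 mod 7. M₂ = 7, y₂ ≡ 4 mod 9. t = 2×9×4 + 0×7×4 ≡ 9 mod 63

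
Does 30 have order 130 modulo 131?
ord_131(30) divides 130. For each prime q|130: 30^{65}≡130, 30^{26}≡89, 30^{10}≡52, none ≡ 1. So 30 has order 130 and is a primitive root mod 131.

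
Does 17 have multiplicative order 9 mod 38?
Powers of 17 mod 38: 17^1≡17, 17^2≡23, 17^3≡11, 17^4≡35, 17^5≡25, 17^6≡7, 17^7≡5, 17^8≡9, 17^9≡1. First k with 17^k≡1 is k=9. Yes, ord_38(17) = 9.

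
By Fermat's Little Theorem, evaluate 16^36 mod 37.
By Fermat's Little Theorem, 16^{36} ≡ 1 (mod 37) since 37 is prime and gcd(16, 37) = 1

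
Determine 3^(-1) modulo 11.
Since 11 is prime, by Fermat 3^(-1) ≡ 3^{9} ≡ 4 (mod 11). Verify: 3 × 4 = 12 ≡ 1 (mod 11)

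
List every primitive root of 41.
There are φ(40) = 16 primitive roots mod 41: {6, 7, 11, 12, 13, 15, 17, 19, 22, 24, 26, 28, 29, 30, 34, 35}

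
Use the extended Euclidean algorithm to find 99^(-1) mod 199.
Extended GCD: 99(-2) + 199(1) = 1. So 99^(-1) ≡ -2 ≡ 197 mod 199. Verify: 99 × 197 = 19503 ≡ 1 mod 199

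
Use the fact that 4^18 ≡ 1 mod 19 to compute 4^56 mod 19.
By Fermat: 4^{18} ≡ 1 mod 19. 56 = 3×18 + 2. So 4^{56} ≡ 4^{2} ≡ 16 mod 19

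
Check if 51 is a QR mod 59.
By Euler's criterion: 51^{29} ≡ 1 (mod 59). Since this equals 1, 51 is a QR.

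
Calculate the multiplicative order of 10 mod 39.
Powers of 10 mod 39: 10^1≡10, 10^2≡22, 10^3≡25, 10^4≡16, 10^5≡4, 10^6≡1. Order = 6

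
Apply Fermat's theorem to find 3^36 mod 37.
By Fermat's Little Theorem, 3^{36} ≡ 1 mod 37 since 37 is prime and gcd(3, 37) = 1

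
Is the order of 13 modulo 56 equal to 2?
Powers of 13 mod 56: 13^1≡13, 13^2≡1. First k with 13^k≡1 is k=2. Yes, ord_56(13) = 2.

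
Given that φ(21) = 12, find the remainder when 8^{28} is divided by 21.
By Euler: 8^{12} ≡ 1 (mod 21) since gcd(8, 21) = 1. 28 = 2×12 + 4. So 8^{28} ≡ 8^{4} ≡ 1 (mod 21)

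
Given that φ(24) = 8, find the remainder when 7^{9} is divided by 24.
By Euler: 7^{8} ≡ 1 mod 24 since gcd(7, 24) = 1. 9 = 1×8 + 1. So 7^{9} ≡ 7^{1} ≡ 7 mod 24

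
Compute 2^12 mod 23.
By repeated squaring mod 23: 2^{1}≡2, 2^{2}≡4, 2^{4}≡16, 2^{8}≡3. Then 2^{12} = 2^{8+4} ≡ 3 × 16 ≡ 2 mod 23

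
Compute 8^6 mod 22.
By repeated squaring (mod 22): 8^{1}≡8, 8^{2}≡20, 8^{4}≡4. Then 8^{6} = 8^{4+2} ≡ 4 × 20 ≡ 14 (mod 22)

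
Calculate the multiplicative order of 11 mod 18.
Powers of 11 mod 18: 11^1≡11, 11^2≡13, 11^3≡17, 11^4≡7, 11^5≡5, 11^6≡1. So the order of 11 is 6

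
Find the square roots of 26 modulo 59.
The square roots of 26 mod 59 are 12 and 47. Verify: 12² = 144 ≡ 26 (mod 59)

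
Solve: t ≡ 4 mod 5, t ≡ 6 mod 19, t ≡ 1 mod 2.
M = 5 × 19 × 2 = 190. M₁ = 38, y₁ ≡ 2 mod 5. M₂ = 10, y₂ ≡ 2 mod 19. M₃ = 95, y₃ ≡ 1 mod 2. t = 4×38×2 + 6×10×2 + 1×95×1 ≡ 139 mod 190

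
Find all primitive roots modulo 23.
There are φ(22) = 10 primitive roots mod 23: {5, 7, 10, 11, 14, 15, 17, 19, 20, 21}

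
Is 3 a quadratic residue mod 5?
By Euler's criterion: 3^{2} ≡ 4 mod 5. Since this equals -1 (≡ 4), 3 is not a QR.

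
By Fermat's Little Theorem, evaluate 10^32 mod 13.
By Fermat: 10^{12} ≡ 1 (mod 13). 32 = 2×12 + 8. So 10^{32} ≡ 10^{8} ≡ 9 (mod 13)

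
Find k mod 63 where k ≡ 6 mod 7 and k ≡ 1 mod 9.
M = 7 × 9 = 63. M₁ = 9, y₁ ≡ 4 mod 7. M₂ = 7, y₂ ≡ 4 mod 9. k = 6×9×4 + 1×7×4 ≡ 55 mod 63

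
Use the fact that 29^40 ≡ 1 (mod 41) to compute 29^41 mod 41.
By Fermat: 29^{40} ≡ 1 (mod 41). So 29^{41} = 29^{40} · 29^{1} ≡ 29^{1} ≡ 29 (mod 41)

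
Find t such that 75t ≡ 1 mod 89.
Since 89 is prime, by Fermat 75^(-1) ≡ 75^{87} ≡ 19 mod 89. Verify: 75 × 19 = 1425 ≡ 1 mod 89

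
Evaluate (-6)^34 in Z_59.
By repeated squaring mod 59: (-6)^{1}≡53, (-6)^{2}≡36, (-6)^{4}≡57, (-6)^{8}≡4, (-6)^{16}≡16, (-6)^{32}≡20. Then (-6)^{34} = (-6)^{32+2} ≡ 20 × 36 ≡ 12 mod 59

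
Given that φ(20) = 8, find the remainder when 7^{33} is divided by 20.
By Euler: 7^{8} ≡ 1 (mod 20) since gcd(7, 20) = 1. 33 = 4×8 + 1. So 7^{33} ≡ 7^{1} ≡ 7 (mod 20)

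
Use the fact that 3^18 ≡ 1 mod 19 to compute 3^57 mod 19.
By Fermat: 3^{18} ≡ 1 mod 19. 57 = 3×18 + 3. So 3^{57} ≡ 3^{3} ≡ 8 mod 19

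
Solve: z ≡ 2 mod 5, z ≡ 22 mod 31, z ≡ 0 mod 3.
M = 5 × 31 × 3 = 465. M₁ = 93, y₁ ≡ 2 mod 5. M₂ = 15, y₂ ≡ 29 mod 31. M₃ = 155, y₃ ≡ 2 mod 3. z = 2×93×2 + 22×15×29 + 0×155×2 ≡ 177 mod 465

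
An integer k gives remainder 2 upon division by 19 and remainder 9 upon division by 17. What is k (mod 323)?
M = 19 × 17 = 323. M₁ = 17, y₁ ≡ 9 (mod 19). M₂ = 19, y₂ ≡ 9 (mod 17). k = 2×17×9 + 9×19×9 ≡ 230 (mod 323)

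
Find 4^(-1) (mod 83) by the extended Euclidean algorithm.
Extended GCD: 4(21) + 83(-1) = 1. So 4^(-1) ≡ 21 (mod 83). Verify: 4 × 21 = 84 ≡ 1 (mod 83)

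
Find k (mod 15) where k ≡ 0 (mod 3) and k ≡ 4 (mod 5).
M = 3 × 5 = 15. M₁ = 5, y₁ ≡ 2 (mod 3). M₂ = 3, y₂ ≡ 2 (mod 5). k = 0×5×2 + 4×3×2 ≡ 9 (mod 15)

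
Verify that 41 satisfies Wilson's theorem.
(40)! mod 41 = 40. Since this equals -1 (mod 41), Wilson confirms 41 is prime.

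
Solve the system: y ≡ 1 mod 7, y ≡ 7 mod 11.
M = 7 × 11 = 77. M₁ = 11, y₁ ≡ 2 mod 7. M₂ = 7, y₂ ≡ 8 mod 11. y = 1×11×2 + 7×7×8 ≡ 29 mod 77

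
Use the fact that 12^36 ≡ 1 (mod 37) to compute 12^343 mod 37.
By Fermat: 12^{36} ≡ 1 (mod 37). 343 ≡ 19 (mod 36). So 12^{343} ≡ 12^{19} ≡ 12 (mod 37)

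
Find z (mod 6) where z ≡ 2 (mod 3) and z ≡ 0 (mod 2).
M = 3 × 2 = 6. M₁ = 2, y₁ ≡ 2 (mod 3). M₂ = 3, y₂ ≡ 1 (mod 2). z = 2×2×2 + 0×3×1 ≡ 2 (mod 6)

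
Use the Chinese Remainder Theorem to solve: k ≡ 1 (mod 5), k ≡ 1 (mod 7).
M = 5 × 7 = 35. M₁ = 7, y₁ ≡ 3 (mod 5). M₂ = 5, y₂ ≡ 3 (mod 7). k = 1×7×3 + 1×5×3 ≡ 1 (mod 35)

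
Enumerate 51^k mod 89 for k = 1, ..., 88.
51^1, 51^2, ..., 51^{88} mod 89: [51, 20, 41, 44, 19, 79, 24, 67, 35, 5, 77, 11, 27, 42, 6, 39, 31, 68, 86, 25, 29, 55, 46, 32, 30, 17, 66, 73, 74, 36, 56, 8, 52, 71, 61, 85, 63, 9, 14, 2, 13, 40, 82, 88, 38, 69, 48, 45, 70, 10, 65, 22, 54, 84, 12, 78, 62, 47, 83, 50, 58, 21, 3, 64, 60, 34, 43, 57, 59, 72, 23, 16, 15, 53, 33, 81, 37, 18, 28, 4, 26, 80, 75, 87, 76, 49, 7, 1]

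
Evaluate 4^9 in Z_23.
By repeated squaring mod 23: 4^{1}≡4, 4^{2}≡16, 4^{4}≡3, 4^{8}≡9. Then 4^{9} = 4^{8+1} ≡ 9 × 4 ≡ 13 mod 23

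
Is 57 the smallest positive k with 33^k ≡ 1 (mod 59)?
Powers of 33 mod 59: 33^1≡33, 33^2≡27, 33^3≡6, 33^4≡21, 33^5≡44, 33^6≡36, 33^7≡8, 33^8≡28, 33^9≡39, 33^10≡48, 33^11≡50, 33^12≡57, 33^13≡52, 33^14≡5, 33^15≡47, 33^16≡17, 33^17≡30, 33^18≡46, 33^19≡43, 33^20≡3, 33^21≡40, 33^22≡22, 33^23≡18, 33^24≡4, 33^25≡14, 33^26≡49, 33^27≡24, 33^28≡25, 33^29≡58, 33^30≡26, 33^31≡32, 33^32≡53, 33^33≡38, 33^34≡15, 33^35≡23, 33^36≡51, 33^37≡31, 33^38≡20, 33^39≡11, 33^40≡9, 33^41≡2, 33^42≡7, 33^43≡54, 33^44≡12, 33^45≡42, 33^46≡29, 33^47≡13, 33^48≡16, 33^49≡56, 33^50≡19, 33^51≡37, 33^52≡41, 33^53≡55, 33^54≡45, 33^55≡10, 33^56≡35, 33^57≡34, 33^58≡1. 33^57≡34≢1, so ord ≠ 57. No, the actual order is 58.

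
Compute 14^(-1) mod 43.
Since 43 is prime, by Fermat 14^(-1) ≡ 14^{41} ≡ 40 mod 43. Verify: 14 × 40 = 560 ≡ 1 mod 43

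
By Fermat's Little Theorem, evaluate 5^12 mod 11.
By Fermat: 5^{10} ≡ 1 mod 11. So 5^{12} = 5^{10} · 5^{2} ≡ 5^{2} ≡ 3 mod 11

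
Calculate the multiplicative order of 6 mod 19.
Powers of 6 mod 19: 6^1≡6, 6^2≡17, 6^3≡7, 6^4≡4, 6^5≡5, 6^6≡11, 6^7≡9, 6^8≡16, 6^9≡1. So the order of 6 is 9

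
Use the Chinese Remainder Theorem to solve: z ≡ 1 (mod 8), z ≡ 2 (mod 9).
M = 8 × 9 = 72. M₁ = 9, y₁ ≡ 1 (mod 8). M₂ = 8, y₂ ≡ 8 (mod 9). z = 1×9×1 + 2×8×8 ≡ 65 (mod 72)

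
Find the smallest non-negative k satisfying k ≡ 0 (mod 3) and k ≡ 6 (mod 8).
M = 3 × 8 = 24. M₁ = 8, y₁ ≡ 2 (mod 3). M₂ = 3, y₂ ≡ 3 (mod 8). k = 0×8×2 + 6×3×3 ≡ 6 (mod 24)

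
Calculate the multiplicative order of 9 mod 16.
Powers of 9 mod 16: 9^1≡9, 9^2≡1. Order = 2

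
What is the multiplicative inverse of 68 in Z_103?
Since 103 is prime, by Fermat 68^(-1) ≡ 68^{101} ≡ 50 mod 103. Verify: 68 × 50 = 3400 ≡ 1 mod 103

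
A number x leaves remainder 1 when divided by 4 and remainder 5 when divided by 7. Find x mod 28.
M = 4 × 7 = 28. M₁ = 7, y₁ ≡ 3 mod 4. M₂ = 4, y₂ ≡ 2 mod 7. x = 1×7×3 + 5×4×2 ≡ 5 mod 28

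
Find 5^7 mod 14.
By repeated squaring mod 14: 5^{1}≡5, 5^{2}≡11, 5^{4}≡9. Then 5^{7} = 5^{4+2+1} ≡ 9 × 11 × 5 ≡ 5 mod 14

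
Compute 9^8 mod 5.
Using Fermat: 9^{4} ≡ 1 mod 5. 8 ≡ 0 mod 4. So 9^{8} ≡ 9^{0} ≡ 1 mod 5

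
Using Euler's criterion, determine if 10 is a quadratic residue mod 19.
By Euler's criterion: 10^{9} ≡ 18 (mod 19). Since this equals -1 (≡ 18), 10 is not a QR.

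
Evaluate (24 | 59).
(24/59) = 24^{29} mod 59 = -1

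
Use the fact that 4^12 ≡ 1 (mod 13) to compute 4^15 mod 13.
By Fermat: 4^{12} ≡ 1 (mod 13). So 4^{15} = 4^{12} · 4^{3} ≡ 4^{3} ≡ 12 (mod 13)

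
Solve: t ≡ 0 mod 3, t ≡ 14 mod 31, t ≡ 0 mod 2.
M = 3 × 31 × 2 = 186. M₁ = 62, y₁ ≡ 2 mod 3. M₂ = 6, y₂ ≡ 26 mod 31. M₃ = 93, y₃ ≡ 1 mod 2. t = 0×62×2 + 14×6×26 + 0×93×1 ≡ 138 mod 186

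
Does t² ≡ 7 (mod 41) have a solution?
By Euler's criterion: 7^{20} ≡ 40 (mod 41). Since this equals -1 (≡ 40), 7 is not a QR.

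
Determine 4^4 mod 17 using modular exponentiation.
4^{4} = 256 ≡ 1 mod 17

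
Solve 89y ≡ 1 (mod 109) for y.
Since 109 is prime, by Fermat 89^(-1) ≡ 89^{107} ≡ 49 (mod 109). Verify: 89 × 49 = 4361 ≡ 1 (mod 109)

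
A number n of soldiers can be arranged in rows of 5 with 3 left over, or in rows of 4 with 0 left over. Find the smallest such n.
M = 5 × 4 = 20. M₁ = 4, y₁ ≡ 4 (mod 5). M₂ = 5, y₂ ≡ 1 (mod 4). n = 3×4×4 + 0×5×1 ≡ 8 (mod 20)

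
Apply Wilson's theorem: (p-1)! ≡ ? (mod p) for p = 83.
By Wilson's theorem, (82)! ≡ -1 ≡ 82 mod 83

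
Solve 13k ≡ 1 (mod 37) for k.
Since 37 is prime, by Fermat 13^(-1) ≡ 13^{35} ≡ 20 (mod 37). Verify: 13 × 20 = 260 ≡ 1 (mod 37)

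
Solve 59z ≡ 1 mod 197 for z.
Since 197 is prime, by Fermat 59^(-1) ≡ 59^{195} ≡ 187 mod 197. Verify: 59 × 187 = 11033 ≡ 1 mod 197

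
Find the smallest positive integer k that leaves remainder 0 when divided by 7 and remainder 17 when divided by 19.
M = 7 × 19 = 133. M₁ = 19, y₁ ≡ 3 mod 7. M₂ = 7, y₂ ≡ 11 mod 19. k = 0×19×3 + 17×7×11 ≡ 112 mod 133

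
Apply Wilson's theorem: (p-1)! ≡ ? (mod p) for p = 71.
By Wilson's theorem, (70)! ≡ -1 ≡ 70 (mod 71)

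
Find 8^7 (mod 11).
By repeated squaring (mod 11): 8^{1}≡8, 8^{2}≡9, 8^{4}≡4. Then 8^{7} = 8^{4+2+1} ≡ 4 × 9 × 8 ≡ 2 (mod 11)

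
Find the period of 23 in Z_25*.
Powers of 23 mod 25: 23^1≡23, 23^2≡4, 23^3≡17, 23^4≡16, 23^5≡18, 23^6≡14, 23^7≡22, 23^8≡6, 23^9≡13, 23^10≡24, 23^11≡2, 23^12≡21, 23^13≡8, 23^14≡9, 23^15≡7, 23^16≡11, 23^17≡3, 23^18≡19, 23^19≡12, 23^20≡1. So the order of 23 is 20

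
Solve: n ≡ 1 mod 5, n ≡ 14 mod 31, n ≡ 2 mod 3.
M = 5 × 31 × 3 = 465. M₁ = 93, y₁ ≡ 2 mod 5. M₂ = 15, y₂ ≡ 29 mod 31. M₃ = 155, y₃ ≡ 2 mod 3. n = 1×93×2 + 14×15×29 + 2×155×2 ≡ 386 mod 465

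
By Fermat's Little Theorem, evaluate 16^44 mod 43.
By Fermat: 16^{42} ≡ 1 (mod 43). So 16^{44} = 16^{42} · 16^{2} ≡ 16^{2} ≡ 41 (mod 43)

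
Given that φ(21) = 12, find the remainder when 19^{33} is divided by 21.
By Euler: 19^{12} ≡ 1 mod 21 since gcd(19, 21) = 1. 33 = 2×12 + 9. So 19^{33} ≡ 19^{9} ≡ 13 mod 21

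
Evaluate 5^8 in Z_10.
By repeated squaring (mod 10): 5^{1}≡5, 5^{2}≡5, 5^{4}≡5, 5^{8}≡5. So 5^{8} ≡ 5 (mod 10)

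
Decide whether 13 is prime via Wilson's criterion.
(12)! mod 13 = 12. Since 12 ≡ -1 mod 13, 13 is prime.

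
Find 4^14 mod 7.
Using Fermat: 4^{6} ≡ 1 mod 7. 14 ≡ 2 mod 6. So 4^{14} ≡ 4^{2} ≡ 2 mod 7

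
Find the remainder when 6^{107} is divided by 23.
By Fermat: 6^{22} ≡ 1 (mod 23). 107 = 4×22 + 19. So 6^{107} ≡ 6^{19} ≡ 18 (mod 23)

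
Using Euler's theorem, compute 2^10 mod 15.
By Euler: 2^{8} ≡ 1 (mod 15) since gcd(2, 15) = 1. 10 = 1×8 + 2. So 2^{10} ≡ 2^{2} ≡ 4 (mod 15)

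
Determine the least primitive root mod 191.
g = 19. Powers: [19, 170, 174, 59, 166, 98, 143, 43, 53, ...] generates all 190 non-zero residues.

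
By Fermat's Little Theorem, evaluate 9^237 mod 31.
By Fermat: 9^{30} ≡ 1 (mod 31). 237 ≡ 27 (mod 30). So 9^{237} ≡ 9^{27} ≡ 2 (mod 31)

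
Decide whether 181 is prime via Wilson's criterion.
(180)! mod 181 = 180. Since 180 ≡ -1 (mod 181), 181 is prime.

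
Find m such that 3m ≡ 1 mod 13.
Since 13 is prime, by Fermat 3^(-1) ≡ 3^{11} ≡ 9 mod 13. Verify: 3 × 9 = 27 ≡ 1 mod 13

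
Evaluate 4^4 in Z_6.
4^{4} = 256 ≡ 4 mod 6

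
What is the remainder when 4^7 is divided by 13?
By repeated squaring (mod 13): 4^{1}≡4, 4^{2}≡3, 4^{4}≡9. Then 4^{7} = 4^{4+2+1} ≡ 9 × 3 × 4 ≡ 4 (mod 13)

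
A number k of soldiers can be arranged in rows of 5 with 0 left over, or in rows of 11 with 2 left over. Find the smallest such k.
M = 5 × 11 = 55. M₁ = 11, y₁ ≡ 1 mod 5. M₂ = 5, y₂ ≡ 9 mod 11. k = 0×11×1 + 2×5×9 ≡ 35 mod 55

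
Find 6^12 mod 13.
Using Fermat: 6^{12} ≡ 1 mod 13. 12 ≡ 0 mod 12. So 6^{12} ≡ 6^{0} ≡ 1 mod 13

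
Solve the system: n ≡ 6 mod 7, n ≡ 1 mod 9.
M = 7 × 9 = 63. M₁ = 9, y₁ ≡ 4 mod 7. M₂ = 7, y₂ ≡ 4 mod 9. n = 6×9×4 + 1×7×4 ≡ 55 mod 63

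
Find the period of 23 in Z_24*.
Powers of 23 mod 24: 23^1≡23, 23^2≡1. Order = 2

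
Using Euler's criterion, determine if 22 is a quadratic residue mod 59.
By Euler's criterion: 22^{29} ≡ 1 (mod 59). Since this equals 1, 22 is a QR.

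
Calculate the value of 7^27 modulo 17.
Using Fermat: 7^{16} ≡ 1 (mod 17). 27 ≡ 11 (mod 16). So 7^{27} ≡ 7^{11} ≡ 14 (mod 17)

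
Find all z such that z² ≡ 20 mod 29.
The square roots of 20 mod 29 are 7 and 22. Verify: 7² = 49 ≡ 20 mod 29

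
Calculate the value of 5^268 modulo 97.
Using Fermat: 5^{96} ≡ 1 mod 97. 268 ≡ 76 mod 96. So 5^{268} ≡ 5^{76} ≡ 24 mod 97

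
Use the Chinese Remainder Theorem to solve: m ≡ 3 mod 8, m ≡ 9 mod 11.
M = 8 × 11 = 88. M₁ = 11, y₁ ≡ 3 mod 8. M₂ = 8, y₂ ≡ 7 mod 11. m = 3×11×3 + 9×8×7 ≡ 75 mod 88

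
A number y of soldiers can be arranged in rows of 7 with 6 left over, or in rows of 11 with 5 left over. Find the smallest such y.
M = 7 × 11 = 77. M₁ = 11, y₁ ≡ 2 (mod 7). M₂ = 7, y₂ ≡ 8 (mod 11). y = 6×11×2 + 5×7×8 ≡ 27 (mod 77)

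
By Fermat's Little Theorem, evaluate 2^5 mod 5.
By Fermat: 2^{4} ≡ 1 (mod 5). So 2^{5} = 2^{4} · 2^{1} ≡ 2^{1} ≡ 2 (mod 5)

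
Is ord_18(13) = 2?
Powers of 13 mod 18: 13^1≡13, 13^2≡7, 13^3≡1. 13^2≡7≢1, so ord ≠ 2. No, the actual order is 3.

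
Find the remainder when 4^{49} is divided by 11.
By Fermat: 4^{10} ≡ 1 mod 11. 49 = 4×10 + 9. So 4^{49} ≡ 4^{9} ≡ 3 mod 11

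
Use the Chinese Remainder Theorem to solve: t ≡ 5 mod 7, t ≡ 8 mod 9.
M = 7 × 9 = 63. M₁ = 9, y₁ ≡ 4 mod 7. M₂ = 7, y₂ ≡ 4 mod 9. t = 5×9×4 + 8×7×4 ≡ 26 mod 63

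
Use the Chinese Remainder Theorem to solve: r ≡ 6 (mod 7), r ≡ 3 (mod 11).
M = 7 × 11 = 77. M₁ = 11, y₁ ≡ 2 (mod 7). M₂ = 7, y₂ ≡ 8 (mod 11). r = 6×11×2 + 3×7×8 ≡ 69 (mod 77)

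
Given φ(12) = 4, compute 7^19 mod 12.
By Euler: 7^{4} ≡ 1 (mod 12) since gcd(7, 12) = 1. 19 = 4×4 + 3. So 7^{19} ≡ 7^{3} ≡ 7 (mod 12)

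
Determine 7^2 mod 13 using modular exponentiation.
7^{2} = 49 ≡ 10 mod 13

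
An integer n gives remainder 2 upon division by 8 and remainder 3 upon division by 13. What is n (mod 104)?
M = 8 × 13 = 104. M₁ = 13, y₁ ≡ 5 (mod 8). M₂ = 8, y₂ ≡ 5 (mod 13). n = 2×13×5 + 3×8×5 ≡ 42 (mod 104)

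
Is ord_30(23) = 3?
Powers of 23 mod 30: 23^1≡23, 23^2≡19, 23^3≡17, 23^4≡1. 23^3≡17≢1, so ord ≠ 3. No, the actual order is 4.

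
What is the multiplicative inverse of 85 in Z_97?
Since 97 is prime, by Fermat 85^(-1) ≡ 85^{95} ≡ 8 (mod 97). Verify: 85 × 8 = 680 ≡ 1 (mod 97)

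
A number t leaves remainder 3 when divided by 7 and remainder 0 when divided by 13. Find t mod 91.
M = 7 × 13 = 91. M₁ = 13, y₁ ≡ 6 mod 7. M₂ = 7, y₂ ≡ 2 mod 13. t = 3×13×6 + 0×7×2 ≡ 52 mod 91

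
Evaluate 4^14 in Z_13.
Using Fermat: 4^{12} ≡ 1 mod 13. 14 ≡ 2 mod 12. So 4^{14} ≡ 4^{2} ≡ 3 mod 13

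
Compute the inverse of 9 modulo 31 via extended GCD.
Extended GCD: 9(7) + 31(-2) = 1. So 9^(-1) ≡ 7 (mod 31). Verify: 9 × 7 = 63 ≡ 1 (mod 31)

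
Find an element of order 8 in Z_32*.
3 has order 8 mod 32 since 3^{8} ≡ 1 (mod 32) and no smaller power works.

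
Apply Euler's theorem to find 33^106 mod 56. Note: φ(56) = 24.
By Euler: 33^{24} ≡ 1 mod 56 since gcd(33, 56) = 1. 106 = 4×24 + 10. So 33^{106} ≡ 33^{10} ≡ 9 mod 56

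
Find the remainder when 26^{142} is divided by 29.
By Fermat: 26^{28} ≡ 1 mod 29. 142 = 5×28 + 2. So 26^{142} ≡ 26^{2} ≡ 9 mod 29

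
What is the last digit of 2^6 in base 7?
Using Fermat: 2^{6} ≡ 1 (mod 7). 6 ≡ 0 (mod 6). So 2^{6} ≡ 2^{0} ≡ 1 (mod 7)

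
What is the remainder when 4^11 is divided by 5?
Using Fermat: 4^{4} ≡ 1 mod 5. 11 ≡ 3 mod 4. So 4^{11} ≡ 4^{3} ≡ 4 mod 5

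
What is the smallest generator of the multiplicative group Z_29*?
g = 2. For each prime q|28: 2^{14}≡28, 2^{4}≡16, none ≡ 1, so ord_29(2) = 28 and 2 is a primitive root.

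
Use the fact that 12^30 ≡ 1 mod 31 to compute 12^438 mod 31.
By Fermat: 12^{30} ≡ 1 mod 31. 438 ≡ 18 mod 30. So 12^{438} ≡ 12^{18} ≡ 8 mod 31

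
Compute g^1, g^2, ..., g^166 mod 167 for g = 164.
164^1, 164^2, ..., 164^{166} mod 167: [164, 9, 140, 81, 91, 61, 151, 48, 23, 98, 40, 47, 26, 89, 67, 133, 102, 28, 83, 85, 79, 97, 43, 38, 53, 8, 143, 72, 118, 147, 60, 154, 39, 50, 17, 116, 153, 42, 41, 44, 35, 62, 148, 57, 163, 12, 131, 108, 10, 137, 90, 64, 142, 75, 109, 7, 146, 63, 145, 66, 136, 93, 55, 2, 161, 18, 113, 162, 15, 122, 135, 96, 46, 29, 80, 94, 52, 11, 134, 99, 37, 56, 166, 3, 158, 27, 86, 76, 106, 16, 119, 144, 69, 127, 120, 141, 78, 100, 34, 65, 139, 84, 82, 88, 70, 124, 129, 114, 159, 24, 95, 49, 20, 107, 13, 128, 117, 150, 51, 14, 125, 126, 123, 132, 105, 19, 110, 4, 155, 36, 59, 157, 30, 77, 103, 25, 92, 58, 160, 21, 104, 22, 101, 31, 74, 112, 165, 6, 149, 54, 5, 152, 45, 32, 71, 121, 138, 87, 73, 115, 156, 33, 68, 130, 111, 1]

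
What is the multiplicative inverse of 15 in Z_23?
Since 23 is prime, by Fermat 15^(-1) ≡ 15^{21} ≡ 20 (mod 23). Verify: 15 × 20 = 300 ≡ 1 (mod 23)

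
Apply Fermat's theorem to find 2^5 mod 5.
By Fermat: 2^{4} ≡ 1 mod 5. So 2^{5} = 2^{4} · 2^{1} ≡ 2^{1} ≡ 2 mod 5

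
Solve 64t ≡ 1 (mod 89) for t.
Since 89 is prime, by Fermat 64^(-1) ≡ 64^{87} ≡ 32 (mod 89). Verify: 64 × 32 = 2048 ≡ 1 (mod 89)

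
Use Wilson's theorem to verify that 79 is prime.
(78)! mod 79 = 78. Since this equals -1 (mod 79), Wilson confirms 79 is prime.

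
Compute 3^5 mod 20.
By repeated squaring mod 20: 3^{1}≡3, 3^{2}≡9, 3^{4}≡1. Then 3^{5} = 3^{4+1} ≡ 1 × 3 ≡ 3 mod 20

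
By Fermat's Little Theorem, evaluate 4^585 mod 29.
By Fermat: 4^{28} ≡ 1 (mod 29). 585 ≡ 25 (mod 28). So 4^{585} ≡ 4^{25} ≡ 5 (mod 29)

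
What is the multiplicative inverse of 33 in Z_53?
Since 53 is prime, by Fermat 33^(-1) ≡ 33^{51} ≡ 45 mod 53. Verify: 33 × 45 = 1485 ≡ 1 mod 53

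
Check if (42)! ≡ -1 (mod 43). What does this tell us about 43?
(42)! mod 43 = 42. Since this equals -1 (mod 43), Wilson confirms 43 is prime.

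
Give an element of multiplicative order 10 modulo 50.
9 has order 10 mod 50 since 9^{10} ≡ 1 mod 50 and no smaller power works.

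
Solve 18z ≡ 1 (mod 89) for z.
Since 89 is prime, by Fermat 18^(-1) ≡ 18^{87} ≡ 5 (mod 89). Verify: 18 × 5 = 90 ≡ 1 (mod 89)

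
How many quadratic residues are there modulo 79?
The squaring map on Z_79* is 2-to-1, so there are (78)/2 = 39 QRs.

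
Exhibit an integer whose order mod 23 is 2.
22 has order 2 mod 23 since 22^{2} ≡ 1 mod 23 and no smaller power works.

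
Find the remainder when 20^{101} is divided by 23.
By Fermat: 20^{22} ≡ 1 (mod 23). 101 = 4×22 + 13. So 20^{101} ≡ 20^{13} ≡ 14 (mod 23)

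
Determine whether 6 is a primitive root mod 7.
6^{2} ≡ 1 mod 7 and 2 < 6, so ord_7(6) = 2 ≠ 6 and 6 is not a primitive root.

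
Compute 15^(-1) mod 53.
Since 53 is prime, by Fermat 15^(-1) ≡ 15^{51} ≡ 46 mod 53. Verify: 15 × 46 = 690 ≡ 1 mod 53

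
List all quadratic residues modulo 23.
QRs mod 23: {1, 2, 3, 4, 6, 8, 9, 12, 13, 16, 18}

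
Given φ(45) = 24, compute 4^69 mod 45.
By Euler: 4^{24} ≡ 1 mod 45 since gcd(4, 45) = 1. 69 = 2×24 + 21. So 4^{69} ≡ 4^{21} ≡ 19 mod 45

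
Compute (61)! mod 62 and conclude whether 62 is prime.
(61)! mod 62 = 0. Since 0 ≢ -1 mod 62, 62 is not prime.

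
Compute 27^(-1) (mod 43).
Since 43 is prime, by Fermat 27^(-1) ≡ 27^{41} ≡ 8 (mod 43). Verify: 27 × 8 = 216 ≡ 1 (mod 43)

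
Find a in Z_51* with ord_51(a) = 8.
49 has order 8 mod 51 since 49^{8} ≡ 1 (mod 51) and no smaller power works.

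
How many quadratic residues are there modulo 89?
For prime 89, there are (p-1)/2 = (89-1)/2 = 44 quadratic residues (excluding 0).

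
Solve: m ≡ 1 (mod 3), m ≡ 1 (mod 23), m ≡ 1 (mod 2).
M = 3 × 23 × 2 = 138. M₁ = 46, y₁ ≡ 1 (mod 3). M₂ = 6, y₂ ≡ 4 (mod 23). M₃ = 69, y₃ ≡ 1 (mod 2). m = 1×46×1 + 1×6×4 + 1×69×1 ≡ 1 (mod 138)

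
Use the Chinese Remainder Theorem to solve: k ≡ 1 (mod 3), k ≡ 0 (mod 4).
M = 3 × 4 = 12. M₁ = 4, y₁ ≡ 1 (mod 3). M₂ = 3, y₂ ≡ 3 (mod 4). k = 1×4×1 + 0×3×3 ≡ 4 (mod 12)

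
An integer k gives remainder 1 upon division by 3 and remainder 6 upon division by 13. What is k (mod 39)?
M = 3 × 13 = 39. M₁ = 13, y₁ ≡ 1 (mod 3). M₂ = 3, y₂ ≡ 9 (mod 13). k = 1×13×1 + 6×3×9 ≡ 19 (mod 39)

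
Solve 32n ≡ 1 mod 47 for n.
Since 47 is prime, by Fermat 32^(-1) ≡ 32^{45} ≡ 25 mod 47. Verify: 32 × 25 = 800 ≡ 1 mod 47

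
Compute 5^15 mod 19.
By repeated squaring (mod 19): 5^{1}≡5, 5^{2}≡6, 5^{4}≡17, 5^{8}≡4. Then 5^{15} = 5^{8+4+2+1} ≡ 4 × 17 × 6 × 5 ≡ 7 (mod 19)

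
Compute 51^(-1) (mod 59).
Since 59 is prime, by Fermat 51^(-1) ≡ 51^{57} ≡ 22 (mod 59). Verify: 51 × 22 = 1122 ≡ 1 (mod 59)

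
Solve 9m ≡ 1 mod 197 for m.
Since 197 is prime, by Fermat 9^(-1) ≡ 9^{195} ≡ 22 mod 197. Verify: 9 × 22 = 198 ≡ 1 mod 197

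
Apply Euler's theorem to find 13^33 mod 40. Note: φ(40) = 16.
By Euler: 13^{16} ≡ 1 mod 40 since gcd(13, 40) = 1. 33 = 2×16 + 1. So 13^{33} ≡ 13^{1} ≡ 13 mod 40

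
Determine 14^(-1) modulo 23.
Since 23 is prime, by Fermat 14^(-1) ≡ 14^{21} ≡ 5 (mod 23). Verify: 14 × 5 = 70 ≡ 1 (mod 23)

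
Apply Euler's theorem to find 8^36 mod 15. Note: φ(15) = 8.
By Euler: 8^{8} ≡ 1 mod 15 since gcd(8, 15) = 1. 36 = 4×8 + 4. So 8^{36} ≡ 8^{4} ≡ 1 mod 15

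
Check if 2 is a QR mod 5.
By Euler's criterion: 2^{2} ≡ 4 (mod 5). Since this equals -1 (≡ 4), 2 is not a QR.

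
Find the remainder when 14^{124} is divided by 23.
By Fermat: 14^{22} ≡ 1 (mod 23). 124 = 5×22 + 14. So 14^{124} ≡ 14^{14} ≡ 16 (mod 23)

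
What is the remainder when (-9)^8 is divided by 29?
By repeated squaring (mod 29): (-9)^{1}≡20, (-9)^{2}≡23, (-9)^{4}≡7, (-9)^{8}≡20. So (-9)^{8} ≡ 20 (mod 29)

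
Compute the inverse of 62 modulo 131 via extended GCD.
Extended GCD: 62(-19) + 131(9) = 1. So 62^(-1) ≡ -19 ≡ 112 mod 131. Verify: 62 × 112 = 6944 ≡ 1 mod 131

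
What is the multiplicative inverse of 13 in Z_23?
Since 23 is prime, by Fermat 13^(-1) ≡ 13^{21} ≡ 16 mod 23. Verify: 13 × 16 = 208 ≡ 1 mod 23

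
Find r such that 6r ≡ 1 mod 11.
Since 11 is prime, by Fermat 6^(-1) ≡ 6^{9} ≡ 2 mod 11. Verify: 6 × 2 = 12 ≡ 1 mod 11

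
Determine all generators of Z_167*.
There are φ(166) = 82 primitive roots mod 167: {5, 10, 13, 15, 17, 20, 23, 26, 30, 34, 35, 37, 39, 40, 41, 43, 45, 46, 51, 52, 53, 55, 59, 60, 67, 68, 69, 70, 71, 73, 74, 78, 79, 80, 82, 83, 86, 90, 91, 92, 95, 101, 102, 103, 104, 105, 106, 109, 110, 111, 113, 117, 118, 119, 120, 123, 125, 129, 131, 134, 135, 136, 138, 139, 140, 142, 143, 145, 146, 148, 149, 151, 153, 155, 156, 158, 159, 160, 161, 163, 164, 165}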